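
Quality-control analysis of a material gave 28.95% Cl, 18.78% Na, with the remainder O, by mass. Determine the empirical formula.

ClNaO4

Assume 100 g: 28.95 g Cl, 18.78 g Na, 52.27 g O.
n(Cl) = 28.95/35.45 = 0.8166, n(Na) = 18.78/22.99 = 0.8169, n(O) = 52.27/16.00 = 3.267
Ratios (÷ 0.8166): Cl 1.000, Na 1.000, O 4.000
→ ClNaO4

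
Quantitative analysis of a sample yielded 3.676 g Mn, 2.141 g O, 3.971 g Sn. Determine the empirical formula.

Mn2O4Sn

Moles — Mn: 3.676 / 54.94 = 0.06691 mol; O: 2.141 / 16.00 = 0.1338 mol; Sn: 3.971 / 118.71 = 0.03345 mol
Ratios (÷ 0.03345): Mn 2.000, O 4.000, Sn 1.000
≈ 2:4:1 → Mn2O4Sn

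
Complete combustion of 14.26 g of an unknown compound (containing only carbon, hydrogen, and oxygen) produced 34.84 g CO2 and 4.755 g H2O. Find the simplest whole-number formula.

mol C = 34.84 / 44.01 = 0.7916; mass C = 0.7916 × 12.01 = 9.508 g
mol H = 2 × (4.755 / 18.02) = 0.5277; mass H = 0.5277 × 1.008 = 0.5320 g
mass O = 14.26 − (10.04) = 4.220 g → mol O = 0.2638
Smallest is O at 0.2638 mol; normalising gives C 3.001, H 2.001, O 1.000
Ratio ≈ 3:2:1, so the empirical formula is C3H2O

C3H2O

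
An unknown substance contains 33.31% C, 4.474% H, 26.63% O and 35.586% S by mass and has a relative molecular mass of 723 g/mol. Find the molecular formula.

Assume 100 g: 33.31 g C, 4.474 g H, 26.63 g O, 35.586 g S.
C: 33.31 g ÷ 12.01 g/mol = 2.774 mol
H: 4.474 g ÷ 1.008 g/mol = 4.438 mol
O: 26.63 g ÷ 16.00 g/mol = 1.664 mol
S: 35.586 g ÷ 32.07 g/mol = 1.11 mol
Smallest is S at 1.11 mol; normalising gives C 2.499, H 4.000, O 1.500, S 1.000
Multiply by 2: C 5.00, H 8.00, O 3.00, S 2.00 → C5H8O3S2
Empirical-formula mass = 180.25 g/mol
n = 723 / 180.25 = 4.01 ≈ 4
Molecular formula = (C5H8O3S2)×4 = C20H32O12S8

C20H32O12S8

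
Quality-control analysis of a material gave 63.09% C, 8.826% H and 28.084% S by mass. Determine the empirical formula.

C6H10S

Assume 100 g: 63.09 g C, 8.826 g H, 28.084 g S.
n(C) = 63.09/12.01 = 5.253, n(H) = 8.826/1.008 = 8.756, n(S) = 28.084/32.07 = 0.8757
Ratios (÷ 0.8757): C 5.999, H 9.999, S 1.000
→ C6H10S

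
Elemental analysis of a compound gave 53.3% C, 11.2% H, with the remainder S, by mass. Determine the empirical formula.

Assume 100 g: 53.3 g C, 11.2 g H, 35.5 g S.
Moles — C: 53.3 / 12.01 = 4.438 mol; H: 11.2 / 1.008 = 11.11 mol; S: 35.5 / 32.07 = 1.107 mol
Ratios (÷ 1.107): C 4.009, H 10.038, S 1.000
→ C4H10S

C4H10S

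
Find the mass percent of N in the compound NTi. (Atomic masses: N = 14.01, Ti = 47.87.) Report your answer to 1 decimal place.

22.6%

Molar mass = 1(14.01) + 1(47.87) = 61.880 g/mol
Mass of N per mole = 1 × 14.01 = 14.010 g
% N = 14.010 / 61.880 × 100 = 22.6%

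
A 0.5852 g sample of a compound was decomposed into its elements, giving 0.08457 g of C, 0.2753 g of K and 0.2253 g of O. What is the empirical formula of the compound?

CKO2

n(C) = 0.08457/12.01 = 0.007042, n(K) = 0.2753/39.10 = 0.007041, n(O) = 0.2253/16.00 = 0.01408
Divide by the smallest (0.007041 mol K): C 1.000, K 1.000, O 2.000
→ CKO2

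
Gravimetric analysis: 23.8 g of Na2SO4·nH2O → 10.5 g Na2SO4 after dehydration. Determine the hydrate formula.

Mass of water lost = 23.8 − 10.5 = 13.3 g → 13.3 / 18.02 = 0.7381 mol H2O
Molar mass of Na2SO4 = 142.05 g/mol → mol Na2SO4 = 10.5 / 142.05 = 0.07392
n = 0.7381 / 0.07392 = 9.99 ≈ 10 → Na2SO4·10H2O

Na2SO4·10H2O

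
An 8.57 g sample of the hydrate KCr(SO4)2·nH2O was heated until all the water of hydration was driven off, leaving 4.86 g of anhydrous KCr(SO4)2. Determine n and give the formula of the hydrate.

KCr(SO4)2·12H2O

Mass of water lost = 8.57 − 4.86 = 3.71 g → 3.71 / 18.02 = 0.2059 mol H2O
Molar mass of KCr(SO4)2 = 283.24 g/mol → mol KCr(SO4)2 = 4.86 / 283.24 = 0.01716
n = 0.2059 / 0.01716 = 12.00 ≈ 12 → KCr(SO4)2·12H2O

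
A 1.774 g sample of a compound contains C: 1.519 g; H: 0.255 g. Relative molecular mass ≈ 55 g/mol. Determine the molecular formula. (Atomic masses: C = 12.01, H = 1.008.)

C4H8

C: 1.519 g ÷ 12.01 g/mol = 0.1265 mol
H: 0.255 g ÷ 1.008 g/mol = 0.253 mol
Smallest is C at 0.1265 mol; normalising gives C 1.000, H 2.000
→ CH2
Empirical-formula mass = 14.03 g/mol
n = 55 / 14.03 = 3.92 ≈ 4
Molecular formula = (CH2)×4 = C4H8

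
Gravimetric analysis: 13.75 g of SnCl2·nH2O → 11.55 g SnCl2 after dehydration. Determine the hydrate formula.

SnCl2·2H2O

Mass of water lost = 13.75 − 11.55 = 2.2 g → 2.2 / 18.02 = 0.1221 mol H2O
Molar mass of SnCl2 = 189.61 g/mol → mol SnCl2 = 11.55 / 189.61 = 0.06091
n = 0.1221 / 0.06091 = 2.00 ≈ 2 → SnCl2·2H2O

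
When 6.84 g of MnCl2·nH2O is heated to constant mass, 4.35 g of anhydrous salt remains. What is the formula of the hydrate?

MnCl2·4H2O

Mass of water lost = 6.84 − 4.35 = 2.49 g → 2.49 / 18.02 = 0.1382 mol H2O
Molar mass of MnCl2 = 125.84 g/mol → mol MnCl2 = 4.35 / 125.84 = 0.03457
n = 0.1382 / 0.03457 = 4.00 ≈ 4 → MnCl2·4H2O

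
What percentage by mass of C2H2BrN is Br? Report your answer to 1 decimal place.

Molar mass = 2(12.01) + 2(1.008) + 1(79.90) + 1(14.01) = 119.946 g/mol
Mass of Br per mole = 1 × 79.90 = 79.900 g
% Br = 79.900 / 119.946 × 100 = 66.6%

66.6%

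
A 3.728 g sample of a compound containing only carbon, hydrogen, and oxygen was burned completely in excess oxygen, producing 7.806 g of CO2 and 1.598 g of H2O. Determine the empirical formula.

C2H2O

mol C = 7.806 / 44.01 = 0.1774; mass C = 0.1774 × 12.01 = 2.130 g
mol H = 2 × (1.598 / 18.02) = 0.1774; mass H = 0.1774 × 1.008 = 0.1788 g
mass O = 3.728 − (2.309) = 1.419 g → mol O = 0.08869
Smallest is O at 0.08869 mol; normalising gives C 2.000, H 2.000, O 1.000
→ C2H2O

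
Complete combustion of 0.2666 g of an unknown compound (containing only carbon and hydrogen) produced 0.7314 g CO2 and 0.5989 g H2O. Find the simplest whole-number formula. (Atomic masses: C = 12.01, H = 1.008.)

mol C = 0.7314 / 44.01 = 0.01662; mass C = 0.01662 × 12.01 = 0.1996 g
mol H = 2 × (0.5989 / 18.02) = 0.06647; mass H = 0.06647 × 1.008 = 0.06700 g
Smallest is C at 0.01662 mol; normalising gives C 1.000, H 4.000
→ CH4

CH4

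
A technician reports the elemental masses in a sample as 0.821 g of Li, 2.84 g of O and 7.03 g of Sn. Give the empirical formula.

Li2O3Sn

n(Li) = 0.821/6.94 = 0.1183, n(O) = 2.84/16.00 = 0.1775, n(Sn) = 7.03/118.71 = 0.05922
Smallest is Sn at 0.05922 mol; normalising gives Li 1.998, O 2.997, Sn 1.000
→ Li2O3Sn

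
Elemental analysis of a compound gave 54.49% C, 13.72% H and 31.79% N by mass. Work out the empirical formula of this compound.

Assume 100 g: 54.49 g C, 13.72 g H, 31.79 g N.
C: 54.49 g ÷ 12.01 g/mol = 4.537 mol
H: 13.72 g ÷ 1.008 g/mol = 13.61 mol
N: 31.79 g ÷ 14.01 g/mol = 2.269 mol
Ratios (÷ 2.269): C 1.999, H 5.998, N 1.000
Ratio ≈ 2:6:1, so the empirical formula is C2H6N

C2H6N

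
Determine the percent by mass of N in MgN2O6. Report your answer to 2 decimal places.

Molar mass = 1(24.31) + 2(14.01) + 6(16.00) = 148.330 g/mol
Mass of N per mole = 2 × 14.01 = 28.020 g
% N = 28.020 / 148.330 × 100 = 18.89%

18.89%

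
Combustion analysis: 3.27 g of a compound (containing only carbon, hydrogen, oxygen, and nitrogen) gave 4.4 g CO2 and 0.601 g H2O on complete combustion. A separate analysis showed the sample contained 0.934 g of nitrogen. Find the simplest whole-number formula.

C3H2N2O2

mol C = 4.4 / 44.01 = 0.09998; mass C = 0.09998 × 12.01 = 1.201 g
mol H = 2 × (0.601 / 18.02) = 0.06670; mass H = 0.06670 × 1.008 = 0.06724 g
mol N = 0.934 / 14.01 = 0.06667
mass O = 3.27 − (2.202) = 1.068 g → mol O = 0.06675
Ratios (÷ 0.06667): C 1.500, H 1.001, N 1.000, O 1.001
Scaling by 2: C 3.00, H 2.00, N 2.00, O 2.00 → C3H2N2O2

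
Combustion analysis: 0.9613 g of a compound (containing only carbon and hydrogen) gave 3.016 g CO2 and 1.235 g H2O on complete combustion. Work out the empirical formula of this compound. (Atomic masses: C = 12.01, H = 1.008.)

CH2

mol C = 3.016 / 44.01 = 0.06853; mass C = 0.06853 × 12.01 = 0.8230 g
mol H = 2 × (1.235 / 18.02) = 0.1371; mass H = 0.1371 × 1.008 = 0.1382 g
Ratios (÷ 0.06853): C 1.000, H 2.000
Ratio ≈ 1:2, so the empirical formula is CH2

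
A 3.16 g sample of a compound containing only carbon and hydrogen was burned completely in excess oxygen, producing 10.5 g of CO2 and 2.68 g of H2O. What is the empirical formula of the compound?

C4H5

mol C = 10.5 / 44.01 = 0.2386; mass C = 0.2386 × 12.01 = 2.865 g
mol H = 2 × (2.68 / 18.02) = 0.2974; mass H = 0.2974 × 1.008 = 0.2998 g
Divide by the smallest (0.2386 mol C): C 1.000, H 1.247
Scaling by 4: C 4.00, H 4.99 → C4H5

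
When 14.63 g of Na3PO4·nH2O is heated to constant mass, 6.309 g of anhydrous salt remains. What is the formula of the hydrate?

Mass of water lost = 14.63 − 6.309 = 8.321 g → 8.321 / 18.02 = 0.4618 mol H2O
Molar mass of Na3PO4 = 163.94 g/mol → mol Na3PO4 = 6.309 / 163.94 = 0.03848
n = 0.4618 / 0.03848 = 12.00 ≈ 12 → Na3PO4·12H2O

Na3PO4·12H2O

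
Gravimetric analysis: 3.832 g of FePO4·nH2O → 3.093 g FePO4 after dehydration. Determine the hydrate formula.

Mass of water lost = 3.832 − 3.093 = 0.739 g → 0.739 / 18.02 = 0.04101 mol H2O
Molar mass of FePO4 = 150.82 g/mol → mol FePO4 = 3.093 / 150.82 = 0.02051
n = 0.04101 / 0.02051 = 2.00 ≈ 2 → FePO4·2H2O

FePO4·2H2O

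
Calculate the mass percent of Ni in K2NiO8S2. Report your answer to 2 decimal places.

17.84%

Molar mass = 2(39.10) + 1(58.69) + 8(16.00) + 2(32.07) = 329.030 g/mol
Mass of Ni per mole = 1 × 58.69 = 58.690 g
% Ni = 58.690 / 329.030 × 100 = 17.84%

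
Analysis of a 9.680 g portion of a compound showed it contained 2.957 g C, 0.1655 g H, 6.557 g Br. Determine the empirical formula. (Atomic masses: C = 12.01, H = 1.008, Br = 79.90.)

C3H2Br

n(C) = 2.957/12.01 = 0.2462, n(H) = 0.1655/1.008 = 0.1642, n(Br) = 6.557/79.90 = 0.08207
Divide by the smallest (0.08207 mol Br): C 3.000, H 2.001, Br 1.000
Ratio ≈ 3:2:1, so the empirical formula is C3H2Br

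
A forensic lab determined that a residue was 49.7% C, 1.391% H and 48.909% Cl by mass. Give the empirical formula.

Assume 100 g: 49.7 g C, 1.391 g H, 48.909 g Cl.
Moles — C: 49.7 / 12.01 = 4.138 mol; H: 1.391 / 1.008 = 1.38 mol; Cl: 48.909 / 35.45 = 1.38 mol
Smallest is Cl at 1.38 mol; normalising gives C 2.999, H 1.000, Cl 1.000
Ratio ≈ 3:1:1, so the empirical formula is C3HCl

C3HCl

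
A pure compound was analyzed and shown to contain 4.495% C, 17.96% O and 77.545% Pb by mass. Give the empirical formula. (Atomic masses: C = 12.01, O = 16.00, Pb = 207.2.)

Assume 100 g: 4.495 g C, 17.96 g O, 77.545 g Pb.
Moles — C: 4.495 / 12.01 = 0.3743 mol; O: 17.96 / 16.00 = 1.123 mol; Pb: 77.545 / 207.2 = 0.3743 mol
Divide by the smallest (0.3743 mol Pb): C 1.000, O 2.999, Pb 1.000
Ratio ≈ 1:3:1, so the empirical formula is CO3Pb

CO3Pb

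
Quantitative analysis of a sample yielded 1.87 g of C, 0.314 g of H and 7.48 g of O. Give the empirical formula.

C: 1.87 g ÷ 12.01 g/mol = 0.1557 mol
H: 0.314 g ÷ 1.008 g/mol = 0.3115 mol
O: 7.48 g ÷ 16.00 g/mol = 0.4675 mol
Ratios (÷ 0.1557): C 1.000, H 2.001, O 3.003
→ CH2O3

CH2O3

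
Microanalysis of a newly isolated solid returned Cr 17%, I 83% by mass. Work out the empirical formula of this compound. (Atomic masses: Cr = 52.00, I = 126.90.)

Assume 100 g: 17 g Cr, 83 g I.
Moles — Cr: 17 / 52.00 = 0.3269 mol; I: 83 / 126.90 = 0.6541 mol
Ratios (÷ 0.3269): Cr 1.000, I 2.001
≈ 1:2 → CrI2

CrI2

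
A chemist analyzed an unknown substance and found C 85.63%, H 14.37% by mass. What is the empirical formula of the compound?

CH2

Assume 100 g: 85.63 g C, 14.37 g H.
C: 85.63 g ÷ 12.01 g/mol = 7.13 mol
H: 14.37 g ÷ 1.008 g/mol = 14.26 mol
Divide by the smallest (7.13 mol C): C 1.000, H 1.999
Ratio ≈ 1:2, so the empirical formula is CH2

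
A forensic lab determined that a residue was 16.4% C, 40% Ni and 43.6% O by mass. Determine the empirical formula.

Assume 100 g: 16.4 g C, 40 g Ni, 43.6 g O.
C: 16.4 g ÷ 12.01 g/mol = 1.366 mol
Ni: 40 g ÷ 58.69 g/mol = 0.6815 mol
O: 43.6 g ÷ 16.00 g/mol = 2.725 mol
Divide by the smallest (0.6815 mol Ni): C 2.004, Ni 1.000, O 3.998
Ratio ≈ 2:1:4, so the empirical formula is C2NiO4

C2NiO4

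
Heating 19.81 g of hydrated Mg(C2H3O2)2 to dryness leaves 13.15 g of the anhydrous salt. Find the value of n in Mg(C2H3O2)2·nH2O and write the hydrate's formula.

Mg(C2H3O2)2·4H2O

Mass of water lost = 19.81 − 13.15 = 6.66 g → 6.66 / 18.02 = 0.3696 mol H2O
Molar mass of Mg(C2H3O2)2 = 142.40 g/mol → mol Mg(C2H3O2)2 = 13.15 / 142.40 = 0.09235
n = 0.3696 / 0.09235 = 4.00 ≈ 4 → Mg(C2H3O2)2·4H2O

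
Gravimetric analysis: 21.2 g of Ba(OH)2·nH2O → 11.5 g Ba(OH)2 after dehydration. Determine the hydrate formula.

Mass of water lost = 21.2 − 11.5 = 9.7 g → 9.7 / 18.02 = 0.5383 mol H2O
Molar mass of Ba(OH)2 = 171.35 g/mol → mol Ba(OH)2 = 11.5 / 171.35 = 0.06712
n = 0.5383 / 0.06712 = 8.02 ≈ 8 → Ba(OH)2·8H2O

Ba(OH)2·8H2O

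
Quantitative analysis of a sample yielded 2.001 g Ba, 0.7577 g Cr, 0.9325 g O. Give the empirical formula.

BaCrO4

Ba: 2.001 g ÷ 137.33 g/mol = 0.01457 mol
Cr: 0.7577 g ÷ 52.00 g/mol = 0.01457 mol
O: 0.9325 g ÷ 16.00 g/mol = 0.05828 mol
Smallest is Ba at 0.01457 mol; normalising gives Ba 1.000, Cr 1.000, O 4.000
≈ 1:1:4 → BaCrO4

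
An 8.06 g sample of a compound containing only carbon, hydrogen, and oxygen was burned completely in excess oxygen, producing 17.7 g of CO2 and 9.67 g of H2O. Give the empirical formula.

mol C = 17.7 / 44.01 = 0.4022; mass C = 0.4022 × 12.01 = 4.830 g
mol H = 2 × (9.67 / 18.02) = 1.073; mass H = 1.073 × 1.008 = 1.082 g
mass O = 8.06 − (5.912) = 2.148 g → mol O = 0.1342
Smallest is O at 0.1342 mol; normalising gives C 2.996, H 7.995, O 1.000
≈ 3:8:1 → C3H8O

C3H8O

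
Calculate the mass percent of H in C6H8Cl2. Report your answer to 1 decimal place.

Molar mass = 6(12.01) + 8(1.008) + 2(35.45) = 151.024 g/mol
Mass of H per mole = 8 × 1.008 = 8.064 g
% H = 8.064 / 151.024 × 100 = 5.3%

5.3%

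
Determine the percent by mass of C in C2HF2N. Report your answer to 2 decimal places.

Molar mass = 2(12.01) + 1(1.008) + 2(19.00) + 1(14.01) = 77.038 g/mol
Mass of C per mole = 2 × 12.01 = 24.020 g
% C = 24.020 / 77.038 × 100 = 31.18%

31.18%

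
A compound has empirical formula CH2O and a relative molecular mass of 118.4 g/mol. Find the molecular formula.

Empirical-formula mass = 30.03 g/mol
n = 118.4 / 30.03 = 3.94 ≈ 4
Molecular formula = (CH2O)4 = C4H8O4

C4H8O4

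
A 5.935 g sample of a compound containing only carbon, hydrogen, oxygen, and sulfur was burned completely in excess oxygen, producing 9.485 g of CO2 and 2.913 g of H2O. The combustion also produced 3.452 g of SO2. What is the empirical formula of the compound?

mol C = 9.485 / 44.01 = 0.2155; mass C = 0.2155 × 12.01 = 2.588 g
mol H = 2 × (2.913 / 18.02) = 0.3233; mass H = 0.3233 × 1.008 = 0.3259 g
mol S = 3.452 / 64.07 = 0.05388; mass S = 1.728 g
mass O = 5.935 − (4.642) = 1.293 g → mol O = 0.08080
Smallest is S at 0.05388 mol; normalising gives C 4.000, H 6.001, O 1.500, S 1.000
Multiply by 2: C 8.00, H 12.00, O 3.00, S 2.00 → C8H12O3S2

C8H12O3S2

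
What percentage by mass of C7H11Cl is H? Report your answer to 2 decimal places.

8.49%

Molar mass = 7(12.01) + 11(1.008) + 1(35.45) = 130.608 g/mol
Mass of H per mole = 11 × 1.008 = 11.088 g
% H = 11.088 / 130.608 × 100 = 8.49%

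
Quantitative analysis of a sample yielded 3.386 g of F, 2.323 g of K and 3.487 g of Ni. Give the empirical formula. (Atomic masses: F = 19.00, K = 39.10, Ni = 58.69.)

Moles — F: 3.386 / 19.00 = 0.1782 mol; K: 2.323 / 39.10 = 0.05941 mol; Ni: 3.487 / 58.69 = 0.05941 mol
Smallest is K at 0.05941 mol; normalising gives F 3.000, K 1.000, Ni 1.000
≈ 3:1:1 → F3KNi

F3KNi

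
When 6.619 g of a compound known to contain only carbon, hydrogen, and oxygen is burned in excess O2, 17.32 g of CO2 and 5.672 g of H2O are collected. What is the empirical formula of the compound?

mol C = 17.32 / 44.01 = 0.3935; mass C = 0.3935 × 12.01 = 4.726 g
mol H = 2 × (5.672 / 18.02) = 0.6295; mass H = 0.6295 × 1.008 = 0.6346 g
mass O = 6.619 − (5.361) = 1.258 g → mol O = 0.07862
Ratios (÷ 0.07862): C 5.006, H 8.007, O 1.000
≈ 5:8:1 → C5H8O

C5H8O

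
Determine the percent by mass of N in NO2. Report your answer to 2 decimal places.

30.45%

Molar mass = 1(14.01) + 2(16.00) = 46.010 g/mol
Mass of N per mole = 1 × 14.01 = 14.010 g
% N = 14.010 / 46.010 × 100 = 30.45%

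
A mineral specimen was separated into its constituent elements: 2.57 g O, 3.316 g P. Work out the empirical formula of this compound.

Moles — O: 2.57 / 16.00 = 0.1606 mol; P: 3.316 / 30.97 = 0.1071 mol
Smallest is P at 0.1071 mol; normalising gives O 1.500, P 1.000
Multiply by 2: O 3.00, P 2.00 → O3P2

O3P2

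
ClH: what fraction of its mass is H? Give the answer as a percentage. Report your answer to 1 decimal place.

2.8%

Molar mass = 1(35.45) + 1(1.008) = 36.458 g/mol
Mass of H per mole = 1 × 1.008 = 1.008 g
% H = 1.008 / 36.458 × 100 = 2.8%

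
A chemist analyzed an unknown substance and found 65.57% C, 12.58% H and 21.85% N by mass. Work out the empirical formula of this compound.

Assume 100 g: 65.57 g C, 12.58 g H, 21.85 g N.
n(C) = 65.57/12.01 = 5.46, n(H) = 12.58/1.008 = 12.48, n(N) = 21.85/14.01 = 1.56
Smallest is N at 1.56 mol; normalising gives C 3.501, H 8.002, N 1.000
Scaling by 2: C 7.00, H 16.00, N 2.00 → C7H16N2

C7H16N2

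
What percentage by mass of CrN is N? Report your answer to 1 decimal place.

21.2%

Molar mass = 1(52.00) + 1(14.01) = 66.010 g/mol
Mass of N per mole = 1 × 14.01 = 14.010 g
% N = 14.010 / 66.010 × 100 = 21.2%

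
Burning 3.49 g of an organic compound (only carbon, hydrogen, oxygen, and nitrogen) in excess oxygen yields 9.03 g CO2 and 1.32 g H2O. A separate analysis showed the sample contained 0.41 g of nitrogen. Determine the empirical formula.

mol C = 9.03 / 44.01 = 0.2052; mass C = 0.2052 × 12.01 = 2.464 g
mol H = 2 × (1.32 / 18.02) = 0.1465; mass H = 0.1465 × 1.008 = 0.1477 g
mol N = 0.41 / 14.01 = 0.02926
mass O = 3.49 − (3.022) = 0.4681 g → mol O = 0.02926
Ratios (÷ 0.02926): C 7.013, H 5.008, N 1.000, O 1.000
≈ 7:5:1:1 → C7H5NO

C7H5NO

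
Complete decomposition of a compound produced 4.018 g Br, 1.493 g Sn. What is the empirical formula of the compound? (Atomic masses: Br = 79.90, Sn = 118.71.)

Br4Sn

Moles — Br: 4.018 / 79.90 = 0.05029 mol; Sn: 1.493 / 118.71 = 0.01258 mol
Divide by the smallest (0.01258 mol Sn): Br 3.998, Sn 1.000
→ Br4Sn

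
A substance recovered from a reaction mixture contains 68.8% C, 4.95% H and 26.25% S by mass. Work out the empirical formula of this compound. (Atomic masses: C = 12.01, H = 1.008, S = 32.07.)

Assume 100 g: 68.8 g C, 4.95 g H, 26.25 g S.
n(C) = 68.8/12.01 = 5.729, n(H) = 4.95/1.008 = 4.911, n(S) = 26.25/32.07 = 0.8185
Smallest is S at 0.8185 mol; normalising gives C 6.999, H 5.999, S 1.000
Ratio ≈ 7:6:1, so the empirical formula is C7H6S

C7H6S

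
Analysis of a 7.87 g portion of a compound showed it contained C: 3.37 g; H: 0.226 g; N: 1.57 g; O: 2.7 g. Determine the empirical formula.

C: 3.37 g ÷ 12.01 g/mol = 0.2806 mol
H: 0.226 g ÷ 1.008 g/mol = 0.2242 mol
N: 1.57 g ÷ 14.01 g/mol = 0.1121 mol
O: 2.7 g ÷ 16.00 g/mol = 0.1688 mol
Smallest is N at 0.1121 mol; normalising gives C 2.504, H 2.001, N 1.000, O 1.506
×2: C 5.01, H 4.00, N 2.00, O 3.01 → C5H4N2O3

C5H4N2O3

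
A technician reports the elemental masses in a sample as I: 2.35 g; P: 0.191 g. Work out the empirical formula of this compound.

I: 2.35 g ÷ 126.90 g/mol = 0.01852 mol
P: 0.191 g ÷ 30.97 g/mol = 0.006167 mol
Smallest is P at 0.006167 mol; normalising gives I 3.003, P 1.000
Ratio ≈ 3:1, so the empirical formula is I3P

I3P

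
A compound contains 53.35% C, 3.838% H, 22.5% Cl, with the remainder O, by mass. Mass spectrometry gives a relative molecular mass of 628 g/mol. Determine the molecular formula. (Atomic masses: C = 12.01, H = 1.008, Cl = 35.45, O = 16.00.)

Assume 100 g: 53.35 g C, 3.838 g H, 22.5 g Cl, 20.312 g O.
C: 53.35 g ÷ 12.01 g/mol = 4.442 mol
H: 3.838 g ÷ 1.008 g/mol = 3.808 mol
Cl: 22.5 g ÷ 35.45 g/mol = 0.6347 mol
O: 20.312 g ÷ 16.00 g/mol = 1.27 mol
Ratios (÷ 0.6347): C 6.999, H 5.999, Cl 1.000, O 2.000
→ C7H6ClO2
Empirical-formula mass = 157.57 g/mol
n = 628 / 157.57 = 3.99 ≈ 4
Molecular formula = (C7H6ClO2)×4 = C28H24Cl4O8

C28H24Cl4O8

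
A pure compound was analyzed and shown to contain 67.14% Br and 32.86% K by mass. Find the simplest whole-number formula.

Assume 100 g: 67.14 g Br, 32.86 g K.
n(Br) = 67.14/79.90 = 0.8403, n(K) = 32.86/39.10 = 0.8404
Smallest is Br at 0.8403 mol; normalising gives Br 1.000, K 1.000
≈ 1:1 → BrK

BrK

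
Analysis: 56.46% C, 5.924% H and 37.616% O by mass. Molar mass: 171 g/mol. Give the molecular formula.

Assume 100 g: 56.46 g C, 5.924 g H, 37.616 g O.
n(C) = 56.46/12.01 = 4.701, n(H) = 5.924/1.008 = 5.877, n(O) = 37.616/16.00 = 2.351
Divide by the smallest (2.351 mol O): C 2.000, H 2.500, O 1.000
Scaling by 2: C 4.00, H 5.00, O 2.00 → C4H5O2
Empirical-formula mass = 85.08 g/mol
n = 171 / 85.08 = 2.01 ≈ 2
Molecular formula = (C4H5O2)×2 = C8H10O4

C8H10O4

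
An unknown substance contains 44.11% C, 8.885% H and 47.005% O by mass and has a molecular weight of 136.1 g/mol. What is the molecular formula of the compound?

Assume 100 g: 44.11 g C, 8.885 g H, 47.005 g O.
Moles — C: 44.11 / 12.01 = 3.673 mol; H: 8.885 / 1.008 = 8.814 mol; O: 47.005 / 16.00 = 2.938 mol
Ratios (÷ 2.938): C 1.250, H 3.000, O 1.000
Multiply by 4: C 5.00, H 12.00, O 4.00 → C5H12O4
Empirical-formula mass = 136.15 g/mol
n = 136.1 / 136.15 = 1.00 ≈ 1
Molecular formula = empirical formula = C5H12O4

C5H12O4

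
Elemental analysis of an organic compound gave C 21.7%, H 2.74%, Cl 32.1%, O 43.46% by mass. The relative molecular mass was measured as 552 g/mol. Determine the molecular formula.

C10H15Cl5O15

Assume 100 g: 21.7 g C, 2.74 g H, 32.1 g Cl, 43.46 g O.
Moles — C: 21.7 / 12.01 = 1.807 mol; H: 2.74 / 1.008 = 2.718 mol; Cl: 32.1 / 35.45 = 0.9055 mol; O: 43.46 / 16.00 = 2.716 mol
Smallest is Cl at 0.9055 mol; normalising gives C 1.995, H 3.002, Cl 1.000, O 3.000
≈ 2:3:1:3 → C2H3ClO3
Empirical-formula mass = 110.49 g/mol
n = 552 / 110.49 = 5.00 ≈ 5
Molecular formula = (C2H3ClO3)×5 = C10H15Cl5O15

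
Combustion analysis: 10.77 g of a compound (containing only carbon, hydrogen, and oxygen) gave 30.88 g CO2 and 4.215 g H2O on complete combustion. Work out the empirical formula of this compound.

mol C = 30.88 / 44.01 = 0.7017; mass C = 0.7017 × 12.01 = 8.427 g
mol H = 2 × (4.215 / 18.02) = 0.4678; mass H = 0.4678 × 1.008 = 0.4716 g
mass O = 10.77 − (8.898) = 1.872 g → mol O = 0.1170
Divide by the smallest (0.117 mol O): C 5.999, H 3.999, O 1.000
≈ 6:4:1 → C6H4O

C6H4O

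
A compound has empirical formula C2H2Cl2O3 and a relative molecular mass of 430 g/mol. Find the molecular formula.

Empirical-formula mass = 144.94 g/mol
n = 430 / 144.94 = 2.97 ≈ 3
Molecular formula = (C2H2Cl2O3)3 = C6H6Cl6O9

C6H6Cl6O9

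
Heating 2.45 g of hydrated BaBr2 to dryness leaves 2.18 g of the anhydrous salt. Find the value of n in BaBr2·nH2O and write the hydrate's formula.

BaBr2·2H2O

Mass of water lost = 2.45 − 2.18 = 0.27 g → 0.27 / 18.02 = 0.01498 mol H2O
Molar mass of BaBr2 = 297.13 g/mol → mol BaBr2 = 2.18 / 297.13 = 0.007337
n = 0.01498 / 0.007337 = 2.04 ≈ 2 → BaBr2·2H2O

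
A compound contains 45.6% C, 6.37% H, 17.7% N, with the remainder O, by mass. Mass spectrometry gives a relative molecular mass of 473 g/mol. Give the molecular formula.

Assume 100 g: 45.6 g C, 6.37 g H, 17.7 g N, 30.33 g O.
C: 45.6 g ÷ 12.01 g/mol = 3.797 mol
H: 6.37 g ÷ 1.008 g/mol = 6.319 mol
N: 17.7 g ÷ 14.01 g/mol = 1.263 mol
O: 30.33 g ÷ 16.00 g/mol = 1.896 mol
Ratios (÷ 1.263): C 3.005, H 5.002, N 1.000, O 1.500
Scaling by 2: C 6.01, H 10.00, N 2.00, O 3.00 → C6H10N2O3
Empirical-formula mass = 158.16 g/mol
n = 473 / 158.16 = 2.99 ≈ 3
Molecular formula = (C6H10N2O3)×3 = C18H30N6O9

C18H30N6O9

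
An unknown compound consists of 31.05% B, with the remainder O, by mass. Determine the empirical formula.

B2O3

Assume 100 g: 31.05 g B, 68.95 g O.
B: 31.05 g ÷ 10.81 g/mol = 2.872 mol
O: 68.95 g ÷ 16.00 g/mol = 4.309 mol
Ratios (÷ 2.872): B 1.000, O 1.500
Scaling by 2: B 2.00, O 3.00 → B2O3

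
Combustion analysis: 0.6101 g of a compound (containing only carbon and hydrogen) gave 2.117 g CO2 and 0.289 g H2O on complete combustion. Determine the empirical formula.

C3H2

mol C = 2.117 / 44.01 = 0.04810; mass C = 0.04810 × 12.01 = 0.5777 g
mol H = 2 × (0.289 / 18.02) = 0.03208; mass H = 0.03208 × 1.008 = 0.03233 g
Ratios (÷ 0.03208): C 1.500, H 1.000
×2: C 3.00, H 2.00 → C3H2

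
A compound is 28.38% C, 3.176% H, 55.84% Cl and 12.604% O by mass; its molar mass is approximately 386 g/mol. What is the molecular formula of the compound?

Assume 100 g: 28.38 g C, 3.176 g H, 55.84 g Cl, 12.604 g O.
Moles — C: 28.38 / 12.01 = 2.363 mol; H: 3.176 / 1.008 = 3.151 mol; Cl: 55.84 / 35.45 = 1.575 mol; O: 12.604 / 16.00 = 0.7877 mol
Divide by the smallest (0.7877 mol O): C 3.000, H 4.000, Cl 2.000, O 1.000
→ C3H4Cl2O
Empirical-formula mass = 126.96 g/mol
n = 386 / 126.96 = 3.04 ≈ 3
Molecular formula = (C3H4Cl2O)×3 = C9H12Cl6O3

C9H12Cl6O3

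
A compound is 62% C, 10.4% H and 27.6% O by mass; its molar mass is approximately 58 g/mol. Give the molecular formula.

Assume 100 g: 62 g C, 10.4 g H, 27.6 g O.
C: 62 g ÷ 12.01 g/mol = 5.162 mol
H: 10.4 g ÷ 1.008 g/mol = 10.32 mol
O: 27.6 g ÷ 16.00 g/mol = 1.725 mol
Divide by the smallest (1.725 mol O): C 2.993, H 5.981, O 1.000
≈ 3:6:1 → C3H6O
Empirical-formula mass = 58.08 g/mol
n = 58 / 58.08 = 1.00 ≈ 1
Molecular formula = empirical formula = C3H6O

C3H6O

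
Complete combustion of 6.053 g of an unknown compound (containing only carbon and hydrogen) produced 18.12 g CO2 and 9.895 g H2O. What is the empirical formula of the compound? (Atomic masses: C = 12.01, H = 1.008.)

mol C = 18.12 / 44.01 = 0.4117; mass C = 0.4117 × 12.01 = 4.945 g
mol H = 2 × (9.895 / 18.02) = 1.098; mass H = 1.098 × 1.008 = 1.107 g
Ratios (÷ 0.4117): C 1.000, H 2.667
Multiply by 3: C 3.00, H 8.00 → C3H8

C3H8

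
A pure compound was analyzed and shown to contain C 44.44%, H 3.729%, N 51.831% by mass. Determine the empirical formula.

CHN

Assume 100 g: 44.44 g C, 3.729 g H, 51.831 g N.
n(C) = 44.44/12.01 = 3.7, n(H) = 3.729/1.008 = 3.699, n(N) = 51.831/14.01 = 3.7
Smallest is H at 3.699 mol; normalising gives C 1.000, H 1.000, N 1.000
→ CHN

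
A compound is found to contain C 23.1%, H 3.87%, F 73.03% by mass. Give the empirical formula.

Assume 100 g: 23.1 g C, 3.87 g H, 73.03 g F.
Moles — C: 23.1 / 12.01 = 1.923 mol; H: 3.87 / 1.008 = 3.839 mol; F: 73.03 / 19.00 = 3.844 mol
Divide by the smallest (1.923 mol C): C 1.000, H 1.996, F 1.998
Ratio ≈ 1:2:2, so the empirical formula is CH2F2

CH2F2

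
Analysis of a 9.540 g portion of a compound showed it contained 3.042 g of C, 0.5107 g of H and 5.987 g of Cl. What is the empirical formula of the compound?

n(C) = 3.042/12.01 = 0.2533, n(H) = 0.5107/1.008 = 0.5066, n(Cl) = 5.987/35.45 = 0.1689
Smallest is Cl at 0.1689 mol; normalising gives C 1.500, H 3.000, Cl 1.000
Scaling by 2: C 3.00, H 6.00, Cl 2.00 → C3H6Cl2

C3H6Cl2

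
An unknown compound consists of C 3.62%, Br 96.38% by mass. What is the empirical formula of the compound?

CBr4

Assume 100 g: 3.62 g C, 96.38 g Br.
C: 3.62 g ÷ 12.01 g/mol = 0.3014 mol
Br: 96.38 g ÷ 79.90 g/mol = 1.206 mol
Smallest is C at 0.3014 mol; normalising gives C 1.000, Br 4.002
→ CBr4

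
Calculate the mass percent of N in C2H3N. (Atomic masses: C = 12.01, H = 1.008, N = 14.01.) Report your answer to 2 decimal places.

Molar mass = 2(12.01) + 3(1.008) + 1(14.01) = 41.054 g/mol
Mass of N per mole = 1 × 14.01 = 14.010 g
% N = 14.010 / 41.054 × 100 = 34.13%

34.13%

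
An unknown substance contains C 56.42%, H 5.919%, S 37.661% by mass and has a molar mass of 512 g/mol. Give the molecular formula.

C24H30S6

Assume 100 g: 56.42 g C, 5.919 g H, 37.661 g S.
C: 56.42 g ÷ 12.01 g/mol = 4.698 mol
H: 5.919 g ÷ 1.008 g/mol = 5.872 mol
S: 37.661 g ÷ 32.07 g/mol = 1.174 mol
Ratios (÷ 1.174): C 4.000, H 5.000, S 1.000
≈ 4:5:1 → C4H5S
Empirical-formula mass = 85.15 g/mol
n = 512 / 85.15 = 6.01 ≈ 6
Molecular formula = (C4H5S)×6 = C24H30S6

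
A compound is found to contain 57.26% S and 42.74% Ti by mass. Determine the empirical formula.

S2Ti

Assume 100 g: 57.26 g S, 42.74 g Ti.
n(S) = 57.26/32.07 = 1.785, n(Ti) = 42.74/47.87 = 0.8928
Divide by the smallest (0.8928 mol Ti): S 2.000, Ti 1.000
≈ 2:1 → S2Ti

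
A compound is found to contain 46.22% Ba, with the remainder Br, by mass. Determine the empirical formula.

BaBr2

Assume 100 g: 46.22 g Ba, 53.78 g Br.
Ba: 46.22 g ÷ 137.33 g/mol = 0.3366 mol
Br: 53.78 g ÷ 79.90 g/mol = 0.6731 mol
Ratios (÷ 0.3366): Ba 1.000, Br 2.000
→ BaBr2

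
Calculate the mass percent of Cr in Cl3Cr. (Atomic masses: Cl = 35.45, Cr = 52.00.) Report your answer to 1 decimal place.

Molar mass = 3(35.45) + 1(52.00) = 158.350 g/mol
Mass of Cr per mole = 1 × 52.00 = 52.000 g
% Cr = 52.000 / 158.350 × 100 = 32.8%

32.8%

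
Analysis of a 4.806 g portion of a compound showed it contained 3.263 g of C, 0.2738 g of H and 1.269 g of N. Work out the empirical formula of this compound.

C3H3N

Moles — C: 3.263 / 12.01 = 0.2717 mol; H: 0.2738 / 1.008 = 0.2716 mol; N: 1.269 / 14.01 = 0.09058 mol
Ratios (÷ 0.09058): C 3.000, H 2.999, N 1.000
≈ 3:3:1 → C3H3N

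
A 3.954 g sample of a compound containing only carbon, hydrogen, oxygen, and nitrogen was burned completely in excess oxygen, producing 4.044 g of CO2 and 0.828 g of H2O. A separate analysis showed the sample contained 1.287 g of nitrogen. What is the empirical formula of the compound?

CHNO

mol C = 4.044 / 44.01 = 0.09189; mass C = 0.09189 × 12.01 = 1.104 g
mol H = 2 × (0.828 / 18.02) = 0.09190; mass H = 0.09190 × 1.008 = 0.09263 g
mol N = 1.287 / 14.01 = 0.09186
mass O = 3.954 − (2.483) = 1.471 g → mol O = 0.09192
Divide by the smallest (0.09186 mol N): C 1.000, H 1.000, N 1.000, O 1.001
→ CHNO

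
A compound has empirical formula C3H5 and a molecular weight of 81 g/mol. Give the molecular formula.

C6H10

Empirical-formula mass = 41.07 g/mol
n = 81 / 41.07 = 1.97 ≈ 2
Molecular formula = (C3H5)2 = C6H10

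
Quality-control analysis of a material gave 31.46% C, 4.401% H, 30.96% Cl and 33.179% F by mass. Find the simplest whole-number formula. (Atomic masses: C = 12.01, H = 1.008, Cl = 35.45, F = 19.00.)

C3H5ClF2

Assume 100 g: 31.46 g C, 4.401 g H, 30.96 g Cl, 33.179 g F.
Moles — C: 31.46 / 12.01 = 2.619 mol; H: 4.401 / 1.008 = 4.366 mol; Cl: 30.96 / 35.45 = 0.8733 mol; F: 33.179 / 19.00 = 1.746 mol
Smallest is Cl at 0.8733 mol; normalising gives C 2.999, H 4.999, Cl 1.000, F 2.000
Ratio ≈ 3:5:1:2, so the empirical formula is C3H5ClF2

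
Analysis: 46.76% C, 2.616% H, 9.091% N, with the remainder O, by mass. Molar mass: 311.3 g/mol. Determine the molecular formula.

Assume 100 g: 46.76 g C, 2.616 g H, 9.091 g N, 41.533 g O.
C: 46.76 g ÷ 12.01 g/mol = 3.893 mol
H: 2.616 g ÷ 1.008 g/mol = 2.595 mol
N: 9.091 g ÷ 14.01 g/mol = 0.6489 mol
O: 41.533 g ÷ 16.00 g/mol = 2.596 mol
Ratios (÷ 0.6489): C 6.000, H 3.999, N 1.000, O 4.000
Ratio ≈ 6:4:1:4, so the empirical formula is C6H4NO4
Empirical-formula mass = 154.10 g/mol
n = 311.3 / 154.10 = 2.02 ≈ 2
Molecular formula = (C6H4NO4)×2 = C12H8N2O8

C12H8N2O8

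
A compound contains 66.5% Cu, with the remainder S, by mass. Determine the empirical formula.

Assume 100 g: 66.5 g Cu, 33.5 g S.
Cu: 66.5 g ÷ 63.55 g/mol = 1.046 mol
S: 33.5 g ÷ 32.07 g/mol = 1.045 mol
Divide by the smallest (1.045 mol S): Cu 1.002, S 1.000
Ratio ≈ 1:1, so the empirical formula is CuS

CuS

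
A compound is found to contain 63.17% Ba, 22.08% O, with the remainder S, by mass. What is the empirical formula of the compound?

Assume 100 g: 63.17 g Ba, 22.08 g O, 14.75 g S.
Ba: 63.17 g ÷ 137.33 g/mol = 0.46 mol
O: 22.08 g ÷ 16.00 g/mol = 1.38 mol
S: 14.75 g ÷ 32.07 g/mol = 0.4599 mol
Divide by the smallest (0.4599 mol S): Ba 1.000, O 3.000, S 1.000
→ BaO3S

BaO3S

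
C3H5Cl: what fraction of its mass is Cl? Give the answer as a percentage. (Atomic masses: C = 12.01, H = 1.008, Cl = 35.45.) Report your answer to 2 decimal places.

46.33%

Molar mass = 3(12.01) + 5(1.008) + 1(35.45) = 76.520 g/mol
Mass of Cl per mole = 1 × 35.45 = 35.450 g
% Cl = 35.450 / 76.520 × 100 = 46.33%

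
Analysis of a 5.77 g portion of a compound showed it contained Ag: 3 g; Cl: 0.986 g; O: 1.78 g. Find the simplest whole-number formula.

AgClO4

Ag: 3 g ÷ 107.87 g/mol = 0.02781 mol
Cl: 0.986 g ÷ 35.45 g/mol = 0.02781 mol
O: 1.78 g ÷ 16.00 g/mol = 0.1113 mol
Smallest is Ag at 0.02781 mol; normalising gives Ag 1.000, Cl 1.000, O 4.000
→ AgClO4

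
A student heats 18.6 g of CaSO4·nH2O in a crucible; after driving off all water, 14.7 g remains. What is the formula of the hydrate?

Mass of water lost = 18.6 − 14.7 = 3.9 g → 3.9 / 18.02 = 0.2164 mol H2O
Molar mass of CaSO4 = 136.15 g/mol → mol CaSO4 = 14.7 / 136.15 = 0.108
n = 0.2164 / 0.108 = 2.00 ≈ 2 → CaSO4·2H2O

CaSO4·2H2O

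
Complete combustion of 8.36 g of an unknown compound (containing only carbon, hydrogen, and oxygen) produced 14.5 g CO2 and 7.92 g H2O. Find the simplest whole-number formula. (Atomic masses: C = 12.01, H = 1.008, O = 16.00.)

mol C = 14.5 / 44.01 = 0.3295; mass C = 0.3295 × 12.01 = 3.957 g
mol H = 2 × (7.92 / 18.02) = 0.8790; mass H = 0.8790 × 1.008 = 0.8861 g
mass O = 8.36 − (4.843) = 3.517 g → mol O = 0.2198
Smallest is O at 0.2198 mol; normalising gives C 1.499, H 3.999, O 1.000
×2: C 3.00, H 8.00, O 2.00 → C3H8O2

C3H8O2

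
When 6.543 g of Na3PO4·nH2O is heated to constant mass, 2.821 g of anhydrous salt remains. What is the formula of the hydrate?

Mass of water lost = 6.543 − 2.821 = 3.722 g → 3.722 / 18.02 = 0.2065 mol H2O
Molar mass of Na3PO4 = 163.94 g/mol → mol Na3PO4 = 2.821 / 163.94 = 0.01721
n = 0.2065 / 0.01721 = 12.00 ≈ 12 → Na3PO4·12H2O

Na3PO4·12H2O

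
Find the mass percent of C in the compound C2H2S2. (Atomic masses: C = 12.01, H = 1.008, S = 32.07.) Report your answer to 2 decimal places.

26.64%

Molar mass = 2(12.01) + 2(1.008) + 2(32.07) = 90.176 g/mol
Mass of C per mole = 2 × 12.01 = 24.020 g
% C = 24.020 / 90.176 × 100 = 26.64%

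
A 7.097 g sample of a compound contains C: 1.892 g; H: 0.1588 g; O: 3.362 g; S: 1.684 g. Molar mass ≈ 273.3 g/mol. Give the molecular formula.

C: 1.892 g ÷ 12.01 g/mol = 0.1575 mol
H: 0.1588 g ÷ 1.008 g/mol = 0.1575 mol
O: 3.362 g ÷ 16.00 g/mol = 0.2101 mol
S: 1.684 g ÷ 32.07 g/mol = 0.05251 mol
Divide by the smallest (0.05251 mol S): C 3.000, H 3.000, O 4.002, S 1.000
Ratio ≈ 3:3:4:1, so the empirical formula is C3H3O4S
Empirical-formula mass = 135.12 g/mol
n = 273.3 / 135.12 = 2.02 ≈ 2
Molecular formula = (C3H3O4S)×2 = C6H6O8S2

C6H6O8S2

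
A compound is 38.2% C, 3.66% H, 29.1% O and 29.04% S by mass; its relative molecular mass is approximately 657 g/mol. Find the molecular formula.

Assume 100 g: 38.2 g C, 3.66 g H, 29.1 g O, 29.04 g S.
Moles — C: 38.2 / 12.01 = 3.181 mol; H: 3.66 / 1.008 = 3.631 mol; O: 29.1 / 16.00 = 1.819 mol; S: 29.04 / 32.07 = 0.9055 mol
Ratios (÷ 0.9055): C 3.513, H 4.010, O 2.009, S 1.000
Multiply by 2: C 7.03, H 8.02, O 4.02, S 2.00 → C7H8O4S2
Empirical-formula mass = 220.27 g/mol
n = 657 / 220.27 = 2.98 ≈ 3
Molecular formula = (C7H8O4S2)×3 = C21H24O12S6

C21H24O12S6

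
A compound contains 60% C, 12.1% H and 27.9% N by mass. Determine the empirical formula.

C5H12N2

Assume 100 g: 60 g C, 12.1 g H, 27.9 g N.
C: 60 g ÷ 12.01 g/mol = 4.996 mol
H: 12.1 g ÷ 1.008 g/mol = 12 mol
N: 27.9 g ÷ 14.01 g/mol = 1.991 mol
Divide by the smallest (1.991 mol N): C 2.509, H 6.028, N 1.000
×2: C 5.02, H 12.06, N 2.00 → C5H12N2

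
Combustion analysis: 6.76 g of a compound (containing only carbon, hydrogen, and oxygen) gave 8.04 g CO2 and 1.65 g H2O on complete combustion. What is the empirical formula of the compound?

C2H2O3

mol C = 8.04 / 44.01 = 0.1827; mass C = 0.1827 × 12.01 = 2.194 g
mol H = 2 × (1.65 / 18.02) = 0.1831; mass H = 0.1831 × 1.008 = 0.1846 g
mass O = 6.76 − (2.379) = 4.381 g → mol O = 0.2738
Divide by the smallest (0.1827 mol C): C 1.000, H 1.002, O 1.499
Scaling by 2: C 2.00, H 2.00, O 3.00 → C2H2O3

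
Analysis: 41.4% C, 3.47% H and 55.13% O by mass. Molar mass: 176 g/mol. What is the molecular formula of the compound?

Assume 100 g: 41.4 g C, 3.47 g H, 55.13 g O.
Moles — C: 41.4 / 12.01 = 3.447 mol; H: 3.47 / 1.008 = 3.442 mol; O: 55.13 / 16.00 = 3.446 mol
Divide by the smallest (3.442 mol H): C 1.001, H 1.000, O 1.001
≈ 1:1:1 → CHO
Empirical-formula mass = 29.02 g/mol
n = 176 / 29.02 = 6.07 ≈ 6
Molecular formula = (CHO)×6 = C6H6O6

C6H6O6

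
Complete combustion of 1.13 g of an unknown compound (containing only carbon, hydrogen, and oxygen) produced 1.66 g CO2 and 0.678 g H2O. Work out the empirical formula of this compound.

CH2O

mol C = 1.66 / 44.01 = 0.03772; mass C = 0.03772 × 12.01 = 0.4530 g
mol H = 2 × (0.678 / 18.02) = 0.07525; mass H = 0.07525 × 1.008 = 0.07585 g
mass O = 1.13 − (0.5289) = 0.6011 g → mol O = 0.03757
Smallest is O at 0.03757 mol; normalising gives C 1.004, H 2.003, O 1.000
→ CH2O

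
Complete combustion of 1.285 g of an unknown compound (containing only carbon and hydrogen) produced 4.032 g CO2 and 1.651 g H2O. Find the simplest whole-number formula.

mol C = 4.032 / 44.01 = 0.09162; mass C = 0.09162 × 12.01 = 1.100 g
mol H = 2 × (1.651 / 18.02) = 0.1832; mass H = 0.1832 × 1.008 = 0.1847 g
Smallest is C at 0.09162 mol; normalising gives C 1.000, H 2.000
≈ 1:2 → CH2

CH2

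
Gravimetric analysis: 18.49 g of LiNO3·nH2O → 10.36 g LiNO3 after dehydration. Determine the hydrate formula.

LiNO3·3H2O

Mass of water lost = 18.49 − 10.36 = 8.13 g → 8.13 / 18.02 = 0.4512 mol H2O
Molar mass of LiNO3 = 68.95 g/mol → mol LiNO3 = 10.36 / 68.95 = 0.1503
n = 0.4512 / 0.1503 = 3.00 ≈ 3 → LiNO3·3H2O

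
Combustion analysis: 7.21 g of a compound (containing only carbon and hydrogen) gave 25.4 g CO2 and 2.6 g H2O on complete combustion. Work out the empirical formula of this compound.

C2H

mol C = 25.4 / 44.01 = 0.5771; mass C = 0.5771 × 12.01 = 6.931 g
mol H = 2 × (2.6 / 18.02) = 0.2886; mass H = 0.2886 × 1.008 = 0.2909 g
Ratios (÷ 0.2886): C 2.000, H 1.000
Ratio ≈ 2:1, so the empirical formula is C2H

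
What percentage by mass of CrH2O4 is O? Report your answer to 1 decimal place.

54.2%

Molar mass = 1(52.00) + 2(1.008) + 4(16.00) = 118.016 g/mol
Mass of O per mole = 4 × 16.00 = 64.000 g
% O = 64.000 / 118.016 × 100 = 54.2%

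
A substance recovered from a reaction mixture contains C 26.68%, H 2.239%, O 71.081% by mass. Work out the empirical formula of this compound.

Assume 100 g: 26.68 g C, 2.239 g H, 71.081 g O.
Moles — C: 26.68 / 12.01 = 2.221 mol; H: 2.239 / 1.008 = 2.221 mol; O: 71.081 / 16.00 = 4.443 mol
Smallest is H at 2.221 mol; normalising gives C 1.000, H 1.000, O 2.000
→ CHO2

CHO2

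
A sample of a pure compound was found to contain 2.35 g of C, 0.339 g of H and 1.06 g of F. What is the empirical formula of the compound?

n(C) = 2.35/12.01 = 0.1957, n(H) = 0.339/1.008 = 0.3363, n(F) = 1.06/19.00 = 0.05579
Divide by the smallest (0.05579 mol F): C 3.507, H 6.028, F 1.000
Multiply by 2: C 7.01, H 12.06, F 2.00 → C7H12F2

C7H12F2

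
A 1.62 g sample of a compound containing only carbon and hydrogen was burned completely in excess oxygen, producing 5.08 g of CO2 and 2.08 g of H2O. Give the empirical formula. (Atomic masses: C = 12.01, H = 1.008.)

CH2

mol C = 5.08 / 44.01 = 0.1154; mass C = 0.1154 × 12.01 = 1.386 g
mol H = 2 × (2.08 / 18.02) = 0.2309; mass H = 0.2309 × 1.008 = 0.2327 g
Smallest is C at 0.1154 mol; normalising gives C 1.000, H 2.000
→ CH2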